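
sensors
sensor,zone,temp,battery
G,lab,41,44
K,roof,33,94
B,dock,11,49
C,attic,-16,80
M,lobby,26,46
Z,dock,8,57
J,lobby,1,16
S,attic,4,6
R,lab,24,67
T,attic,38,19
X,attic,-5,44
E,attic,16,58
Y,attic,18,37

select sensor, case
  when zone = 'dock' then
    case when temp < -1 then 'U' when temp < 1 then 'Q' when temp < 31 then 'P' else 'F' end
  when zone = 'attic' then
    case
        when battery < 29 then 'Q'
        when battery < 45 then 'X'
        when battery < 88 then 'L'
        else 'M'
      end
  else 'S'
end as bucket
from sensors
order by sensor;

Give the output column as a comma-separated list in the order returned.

sensor=B: zone='dock' → inner[temp < 31] → P
sensor=C: zone='attic' → inner[battery < 88] → L
sensor=E: zone='attic' → inner[battery < 88] → L
sensor=G: zone='lab' → outer ELSE → S
sensor=J: zone='lobby' → outer ELSE → S
sensor=K: zone='roof' → outer ELSE → S
sensor=M: zone='lobby' → outer ELSE → S
sensor=R: zone='lab' → outer ELSE → S
sensor=S: zone='attic' → inner[battery < 29] → Q
sensor=T: zone='attic' → inner[battery < 29] → Q
sensor=X: zone='attic' → inner[battery < 45] → X
sensor=Y: zone='attic' → inner[battery < 45] → X
sensor=Z: zone='dock' → inner[temp < 31] → P

P, L, L, S, S, S, S, S, Q, Q, X, X, P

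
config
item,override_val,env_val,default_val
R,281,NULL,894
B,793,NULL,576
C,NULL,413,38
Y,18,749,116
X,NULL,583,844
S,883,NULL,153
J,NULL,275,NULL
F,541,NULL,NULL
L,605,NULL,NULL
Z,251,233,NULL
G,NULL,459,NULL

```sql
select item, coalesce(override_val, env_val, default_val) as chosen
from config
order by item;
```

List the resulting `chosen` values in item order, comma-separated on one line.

793, 413, 541, 459, 275, 605, 281, 883, 583, 18, 251

item=B: override_val=793 → 793
item=C: override_val=NULL, env_val=413 → 413
item=F: override_val=541 → 541
item=G: override_val=NULL, env_val=459 → 459
item=J: override_val=NULL, env_val=275 → 275
item=L: override_val=605 → 605
item=R: override_val=281 → 281
item=S: override_val=883 → 883
item=X: override_val=NULL, env_val=583 → 583
item=Y: override_val=18 → 18
item=Z: override_val=251 → 251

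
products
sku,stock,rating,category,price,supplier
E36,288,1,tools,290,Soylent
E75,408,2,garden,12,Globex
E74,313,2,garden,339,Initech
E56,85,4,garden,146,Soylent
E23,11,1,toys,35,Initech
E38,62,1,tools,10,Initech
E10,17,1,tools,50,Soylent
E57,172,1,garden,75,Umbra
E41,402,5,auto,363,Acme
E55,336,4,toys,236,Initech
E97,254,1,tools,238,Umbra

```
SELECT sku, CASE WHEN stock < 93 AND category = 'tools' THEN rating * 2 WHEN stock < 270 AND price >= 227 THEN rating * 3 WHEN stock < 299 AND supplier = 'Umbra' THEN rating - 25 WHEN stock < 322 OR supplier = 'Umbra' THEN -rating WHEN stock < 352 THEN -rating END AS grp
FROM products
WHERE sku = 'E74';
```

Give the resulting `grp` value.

sku = E74: stock=313, rating=2, category=garden, price=339, supplier=Initech.
stock < 93 AND category = 'tools' → false
stock < 270 AND price >= 227 → false
stock < 299 AND supplier = 'Umbra' → false
stock < 322 OR supplier = 'Umbra' → true → -2

-2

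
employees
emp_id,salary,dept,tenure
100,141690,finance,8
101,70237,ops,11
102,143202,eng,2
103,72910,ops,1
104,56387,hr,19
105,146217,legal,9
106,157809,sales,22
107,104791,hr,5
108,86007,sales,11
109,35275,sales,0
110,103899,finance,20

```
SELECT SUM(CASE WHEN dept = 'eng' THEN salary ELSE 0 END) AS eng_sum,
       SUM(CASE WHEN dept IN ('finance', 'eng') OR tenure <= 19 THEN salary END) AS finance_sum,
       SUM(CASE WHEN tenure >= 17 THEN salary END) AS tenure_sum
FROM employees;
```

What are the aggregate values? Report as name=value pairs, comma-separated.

eng_sum=143202, finance_sum=960615, tenure_sum=318095

[eng_sum: dept = 'eng']
emp_id=100: ✗
emp_id=101: ✗
emp_id=102: ✓ → 143202
emp_id=103: ✗
emp_id=104: ✗
emp_id=105: ✗
emp_id=106: ✗
emp_id=107: ✗
emp_id=108: ✗
emp_id=109: ✗
emp_id=110: ✗
eng_sum = 143202
—
[finance_sum: dept IN ('finance', 'eng') OR tenure <= 19]
emp_id=100: ✓ → 141690
emp_id=101: ✓ → 70237
emp_id=102: ✓ → 143202
emp_id=103: ✓ → 72910
emp_id=104: ✓ → 56387
emp_id=105: ✓ → 146217
emp_id=106: ✗
emp_id=107: ✓ → 104791
emp_id=108: ✓ → 86007
emp_id=109: ✓ → 35275
emp_id=110: ✓ → 103899
finance_sum = 141690 + 70237 + 143202 + 72910 + 56387 + 146217 + 104791 + 86007 + 35275 + 103899 = 960615
—
[tenure_sum: tenure >= 17]
emp_id=100: ✗
emp_id=101: ✗
emp_id=102: ✗
emp_id=103: ✗
emp_id=104: ✓ → 56387
emp_id=105: ✗
emp_id=106: ✓ → 157809
emp_id=107: ✗
emp_id=108: ✗
emp_id=109: ✗
emp_id=110: ✓ → 103899
tenure_sum = 56387 + 157809 + 103899 = 318095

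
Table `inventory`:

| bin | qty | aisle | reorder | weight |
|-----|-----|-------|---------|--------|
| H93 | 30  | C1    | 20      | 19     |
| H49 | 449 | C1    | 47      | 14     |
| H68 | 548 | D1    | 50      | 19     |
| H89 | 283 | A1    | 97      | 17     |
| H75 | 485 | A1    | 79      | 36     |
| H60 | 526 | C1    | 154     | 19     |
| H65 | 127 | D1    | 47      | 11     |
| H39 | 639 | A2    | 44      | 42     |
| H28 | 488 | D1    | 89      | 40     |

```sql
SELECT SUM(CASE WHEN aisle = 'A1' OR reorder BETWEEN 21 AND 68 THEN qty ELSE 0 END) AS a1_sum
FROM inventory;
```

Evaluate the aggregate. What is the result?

bin=H93: ✗
bin=H49: ✓ → 449
bin=H68: ✓ → 548
bin=H89: ✓ → 283
bin=H75: ✓ → 485
bin=H60: ✗
bin=H65: ✓ → 127
bin=H39: ✓ → 639
bin=H28: ✗
a1_sum = 449 + 548 + 283 + 485 + 127 + 639 = 2531

2531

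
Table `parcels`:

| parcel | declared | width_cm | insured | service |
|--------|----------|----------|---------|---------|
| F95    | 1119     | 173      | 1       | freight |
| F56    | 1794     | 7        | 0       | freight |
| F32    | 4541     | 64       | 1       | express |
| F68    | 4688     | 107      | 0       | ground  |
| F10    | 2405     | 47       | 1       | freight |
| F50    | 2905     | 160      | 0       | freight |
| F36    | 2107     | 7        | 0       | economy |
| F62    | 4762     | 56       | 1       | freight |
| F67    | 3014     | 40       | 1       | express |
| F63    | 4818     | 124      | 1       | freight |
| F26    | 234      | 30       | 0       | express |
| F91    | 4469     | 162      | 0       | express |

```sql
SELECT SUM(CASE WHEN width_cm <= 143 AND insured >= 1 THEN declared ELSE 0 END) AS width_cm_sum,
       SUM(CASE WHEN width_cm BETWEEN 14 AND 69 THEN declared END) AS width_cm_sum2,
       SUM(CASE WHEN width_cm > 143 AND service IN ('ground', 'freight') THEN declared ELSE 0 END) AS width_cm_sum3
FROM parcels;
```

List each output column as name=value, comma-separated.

width_cm_sum=19540, width_cm_sum2=14956, width_cm_sum3=4024

[width_cm_sum: width_cm <= 143 AND insured >= 1]
parcel=F95: ✗
parcel=F56: ✗
parcel=F32: ✓ → 4541
parcel=F68: ✗
parcel=F10: ✓ → 2405
parcel=F50: ✗
parcel=F36: ✗
parcel=F62: ✓ → 4762
parcel=F67: ✓ → 3014
parcel=F63: ✓ → 4818
parcel=F26: ✗
parcel=F91: ✗
width_cm_sum = 4541 + 2405 + 4762 + 3014 + 4818 = 19540
—
[width_cm_sum2: width_cm BETWEEN 14 AND 69]
parcel=F95: ✗
parcel=F56: ✗
parcel=F32: ✓ → 4541
parcel=F68: ✗
parcel=F10: ✓ → 2405
parcel=F50: ✗
parcel=F36: ✗
parcel=F62: ✓ → 4762
parcel=F67: ✓ → 3014
parcel=F63: ✗
parcel=F26: ✓ → 234
parcel=F91: ✗
width_cm_sum2 = 4541 + 2405 + 4762 + 3014 + 234 = 14956
—
[width_cm_sum3: width_cm > 143 AND service IN ('ground', 'freight')]
parcel=F95: ✓ → 1119
parcel=F56: ✗
parcel=F32: ✗
parcel=F68: ✗
parcel=F10: ✗
parcel=F50: ✓ → 2905
parcel=F36: ✗
parcel=F62: ✗
parcel=F67: ✗
parcel=F63: ✗
parcel=F26: ✗
parcel=F91: ✗
width_cm_sum3 = 1119 + 2905 = 4024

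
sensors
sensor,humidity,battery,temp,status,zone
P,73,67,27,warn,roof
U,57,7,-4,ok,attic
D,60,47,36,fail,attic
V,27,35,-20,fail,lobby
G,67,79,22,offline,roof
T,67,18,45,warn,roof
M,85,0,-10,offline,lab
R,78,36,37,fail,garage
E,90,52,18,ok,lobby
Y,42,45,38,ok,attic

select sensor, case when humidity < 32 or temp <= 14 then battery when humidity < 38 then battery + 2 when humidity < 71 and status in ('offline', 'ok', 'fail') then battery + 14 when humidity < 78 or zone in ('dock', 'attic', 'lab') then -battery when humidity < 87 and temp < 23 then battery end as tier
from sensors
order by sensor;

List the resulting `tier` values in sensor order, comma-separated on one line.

61, NULL, 93, 0, -67, NULL, -18, 7, 35, 59

sensor=D: humidity < 71 and status in ('offline', 'ok', 'fail') → 61
sensor=E: (no match → NULL) → NULL
sensor=G: humidity < 71 and status in ('offline', 'ok', 'fail') → 93
sensor=M: humidity < 32 or temp <= 14 → 0
sensor=P: humidity < 78 or zone in ('dock', 'attic', 'lab') → -67
sensor=R: (no match → NULL) → NULL
sensor=T: humidity < 78 or zone in ('dock', 'attic', 'lab') → -18
sensor=U: humidity < 32 or temp <= 14 → 7
sensor=V: humidity < 32 or temp <= 14 → 35
sensor=Y: humidity < 71 and status in ('offline', 'ok', 'fail') → 59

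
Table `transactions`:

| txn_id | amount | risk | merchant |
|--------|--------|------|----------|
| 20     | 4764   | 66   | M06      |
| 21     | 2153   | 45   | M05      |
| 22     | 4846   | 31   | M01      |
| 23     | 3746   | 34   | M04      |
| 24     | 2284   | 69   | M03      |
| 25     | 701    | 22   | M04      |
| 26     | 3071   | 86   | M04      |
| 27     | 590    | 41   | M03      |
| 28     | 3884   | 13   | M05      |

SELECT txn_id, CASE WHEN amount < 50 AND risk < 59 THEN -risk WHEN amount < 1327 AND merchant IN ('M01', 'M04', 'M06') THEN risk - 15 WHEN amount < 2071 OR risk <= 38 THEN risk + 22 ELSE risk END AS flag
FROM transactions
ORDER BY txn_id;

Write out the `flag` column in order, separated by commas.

txn_id=20: ELSE → 66
txn_id=21: ELSE → 45
txn_id=22: amount < 2071 OR risk <= 38 → 53
txn_id=23: amount < 2071 OR risk <= 38 → 56
txn_id=24: ELSE → 69
txn_id=25: amount < 1327 AND merchant IN ('M01', 'M04', 'M06') → 7
txn_id=26: ELSE → 86
txn_id=27: amount < 2071 OR risk <= 38 → 63
txn_id=28: amount < 2071 OR risk <= 38 → 35

66, 45, 53, 56, 69, 7, 86, 63, 35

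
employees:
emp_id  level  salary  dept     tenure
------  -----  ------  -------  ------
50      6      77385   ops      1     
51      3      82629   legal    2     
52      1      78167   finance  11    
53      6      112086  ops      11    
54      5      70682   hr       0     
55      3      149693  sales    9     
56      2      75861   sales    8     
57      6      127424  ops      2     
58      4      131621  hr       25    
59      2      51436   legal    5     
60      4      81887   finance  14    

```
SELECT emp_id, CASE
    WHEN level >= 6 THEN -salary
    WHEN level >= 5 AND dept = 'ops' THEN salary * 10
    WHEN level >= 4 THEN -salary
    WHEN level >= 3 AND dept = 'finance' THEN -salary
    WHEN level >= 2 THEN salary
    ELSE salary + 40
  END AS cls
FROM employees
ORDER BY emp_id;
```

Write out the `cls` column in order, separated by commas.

-77385, 82629, 78207, -112086, -70682, 149693, 75861, -127424, -131621, 51436, -81887

emp_id=50: level >= 6 → -77385
emp_id=51: level >= 2 → 82629
emp_id=52: ELSE → 78207
emp_id=53: level >= 6 → -112086
emp_id=54: level >= 4 → -70682
emp_id=55: level >= 2 → 149693
emp_id=56: level >= 2 → 75861
emp_id=57: level >= 6 → -127424
emp_id=58: level >= 4 → -131621
emp_id=59: level >= 2 → 51436
emp_id=60: level >= 4 → -81887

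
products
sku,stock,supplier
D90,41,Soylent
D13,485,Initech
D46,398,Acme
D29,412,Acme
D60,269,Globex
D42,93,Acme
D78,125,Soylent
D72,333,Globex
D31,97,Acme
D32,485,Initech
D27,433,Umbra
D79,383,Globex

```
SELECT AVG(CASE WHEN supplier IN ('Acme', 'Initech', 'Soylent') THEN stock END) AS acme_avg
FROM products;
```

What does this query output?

267

sku=D90: ✓ → 41
sku=D13: ✓ → 485
sku=D46: ✓ → 398
sku=D29: ✓ → 412
sku=D60: ✗
sku=D42: ✓ → 93
sku=D78: ✓ → 125
sku=D72: ✗
sku=D31: ✓ → 97
sku=D32: ✓ → 485
sku=D27: ✗
sku=D79: ✗
acme_avg = (41 + 485 + 398 + 412 + 93 + 125 + 97 + 485) / 8 = 267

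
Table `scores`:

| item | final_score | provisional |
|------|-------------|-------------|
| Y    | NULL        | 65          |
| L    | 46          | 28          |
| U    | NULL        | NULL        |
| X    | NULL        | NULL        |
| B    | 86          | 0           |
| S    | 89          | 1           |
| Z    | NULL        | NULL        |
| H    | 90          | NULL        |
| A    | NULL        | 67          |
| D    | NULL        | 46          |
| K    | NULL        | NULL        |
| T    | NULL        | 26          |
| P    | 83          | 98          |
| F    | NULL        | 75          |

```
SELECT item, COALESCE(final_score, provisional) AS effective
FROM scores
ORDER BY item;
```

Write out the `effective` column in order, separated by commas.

item=A: final_score=NULL, provisional=67 → 67
item=B: final_score=86 → 86
item=D: final_score=NULL, provisional=46 → 46
item=F: final_score=NULL, provisional=75 → 75
item=H: final_score=90 → 90
item=K: final_score=NULL, provisional=NULL (all NULL) → NULL
item=L: final_score=46 → 46
item=P: final_score=83 → 83
item=S: final_score=89 → 89
item=T: final_score=NULL, provisional=26 → 26
item=U: final_score=NULL, provisional=NULL (all NULL) → NULL
item=X: final_score=NULL, provisional=NULL (all NULL) → NULL
item=Y: final_score=NULL, provisional=65 → 65
item=Z: final_score=NULL, provisional=NULL (all NULL) → NULL

67, 86, 46, 75, 90, NULL, 46, 83, 89, 26, NULL, NULL, 65, NULL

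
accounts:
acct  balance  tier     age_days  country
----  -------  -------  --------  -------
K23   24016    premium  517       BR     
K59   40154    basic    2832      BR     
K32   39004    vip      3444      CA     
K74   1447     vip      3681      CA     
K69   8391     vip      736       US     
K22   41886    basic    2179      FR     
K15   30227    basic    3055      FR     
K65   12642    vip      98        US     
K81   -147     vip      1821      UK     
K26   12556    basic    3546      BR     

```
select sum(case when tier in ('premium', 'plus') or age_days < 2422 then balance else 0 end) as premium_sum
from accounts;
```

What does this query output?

acct=K23: ✓ → 24016
acct=K59: ✗
acct=K32: ✗
acct=K74: ✗
acct=K69: ✓ → 8391
acct=K22: ✓ → 41886
acct=K15: ✗
acct=K65: ✓ → 12642
acct=K81: ✓ → -147
acct=K26: ✗
premium_sum = 24016 + 8391 + 41886 + 12642 + -147 = 86788

86788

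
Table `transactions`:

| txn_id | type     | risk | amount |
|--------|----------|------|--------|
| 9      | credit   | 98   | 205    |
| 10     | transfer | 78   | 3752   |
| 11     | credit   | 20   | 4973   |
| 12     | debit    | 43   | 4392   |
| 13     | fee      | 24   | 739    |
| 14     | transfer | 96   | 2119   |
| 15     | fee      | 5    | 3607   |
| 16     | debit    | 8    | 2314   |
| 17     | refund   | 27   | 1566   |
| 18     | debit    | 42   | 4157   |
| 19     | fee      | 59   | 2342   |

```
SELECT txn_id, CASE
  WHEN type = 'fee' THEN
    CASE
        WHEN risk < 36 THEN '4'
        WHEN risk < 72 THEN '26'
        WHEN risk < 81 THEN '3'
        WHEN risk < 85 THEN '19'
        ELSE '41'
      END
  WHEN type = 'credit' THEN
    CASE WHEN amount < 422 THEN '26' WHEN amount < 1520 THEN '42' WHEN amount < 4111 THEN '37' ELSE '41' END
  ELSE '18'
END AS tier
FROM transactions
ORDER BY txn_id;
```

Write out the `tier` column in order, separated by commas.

txn_id=9: type='credit' → inner[amount < 422] → 26
txn_id=10: type='transfer' → outer ELSE → 18
txn_id=11: type='credit' → inner[ELSE] → 41
txn_id=12: type='debit' → outer ELSE → 18
txn_id=13: type='fee' → inner[risk < 36] → 4
txn_id=14: type='transfer' → outer ELSE → 18
txn_id=15: type='fee' → inner[risk < 36] → 4
txn_id=16: type='debit' → outer ELSE → 18
txn_id=17: type='refund' → outer ELSE → 18
txn_id=18: type='debit' → outer ELSE → 18
txn_id=19: type='fee' → inner[risk < 72] → 26

26, 18, 41, 18, 4, 18, 4, 18, 18, 18, 26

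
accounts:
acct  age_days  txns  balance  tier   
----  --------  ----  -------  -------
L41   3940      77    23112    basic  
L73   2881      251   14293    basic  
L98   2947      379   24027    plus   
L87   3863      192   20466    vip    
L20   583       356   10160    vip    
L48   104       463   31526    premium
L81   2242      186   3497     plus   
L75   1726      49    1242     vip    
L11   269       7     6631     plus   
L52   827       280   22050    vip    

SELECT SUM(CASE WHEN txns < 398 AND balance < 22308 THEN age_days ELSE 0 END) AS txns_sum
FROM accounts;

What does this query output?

acct=L41: ✗
acct=L73: ✓ → 2881
acct=L98: ✗
acct=L87: ✓ → 3863
acct=L20: ✓ → 583
acct=L48: ✗
acct=L81: ✓ → 2242
acct=L75: ✓ → 1726
acct=L11: ✓ → 269
acct=L52: ✓ → 827
txns_sum = 2881 + 3863 + 583 + 2242 + 1726 + 269 + 827 = 12391

12391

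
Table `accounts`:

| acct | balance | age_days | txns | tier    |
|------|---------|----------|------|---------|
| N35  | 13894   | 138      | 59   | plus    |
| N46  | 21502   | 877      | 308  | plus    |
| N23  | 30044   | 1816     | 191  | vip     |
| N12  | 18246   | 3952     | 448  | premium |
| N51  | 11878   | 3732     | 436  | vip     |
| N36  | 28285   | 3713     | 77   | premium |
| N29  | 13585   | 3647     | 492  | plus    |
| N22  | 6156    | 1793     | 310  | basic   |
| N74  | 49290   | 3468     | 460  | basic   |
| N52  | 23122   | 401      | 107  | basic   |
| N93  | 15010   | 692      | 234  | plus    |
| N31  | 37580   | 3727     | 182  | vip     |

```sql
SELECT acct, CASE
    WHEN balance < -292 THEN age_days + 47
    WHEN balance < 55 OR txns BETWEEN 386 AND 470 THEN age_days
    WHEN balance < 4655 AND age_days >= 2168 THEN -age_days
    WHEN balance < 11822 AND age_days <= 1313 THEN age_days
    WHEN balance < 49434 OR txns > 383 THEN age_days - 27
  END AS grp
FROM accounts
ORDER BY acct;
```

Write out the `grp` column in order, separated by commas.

3952, 1766, 1789, 3620, 3700, 111, 3686, 850, 3732, 374, 3468, 665

acct=N12: balance < 55 OR txns BETWEEN 386 AND 470 → 3952
acct=N22: balance < 49434 OR txns > 383 → 1766
acct=N23: balance < 49434 OR txns > 383 → 1789
acct=N29: balance < 49434 OR txns > 383 → 3620
acct=N31: balance < 49434 OR txns > 383 → 3700
acct=N35: balance < 49434 OR txns > 383 → 111
acct=N36: balance < 49434 OR txns > 383 → 3686
acct=N46: balance < 49434 OR txns > 383 → 850
acct=N51: balance < 55 OR txns BETWEEN 386 AND 470 → 3732
acct=N52: balance < 49434 OR txns > 383 → 374
acct=N74: balance < 55 OR txns BETWEEN 386 AND 470 → 3468
acct=N93: balance < 49434 OR txns > 383 → 665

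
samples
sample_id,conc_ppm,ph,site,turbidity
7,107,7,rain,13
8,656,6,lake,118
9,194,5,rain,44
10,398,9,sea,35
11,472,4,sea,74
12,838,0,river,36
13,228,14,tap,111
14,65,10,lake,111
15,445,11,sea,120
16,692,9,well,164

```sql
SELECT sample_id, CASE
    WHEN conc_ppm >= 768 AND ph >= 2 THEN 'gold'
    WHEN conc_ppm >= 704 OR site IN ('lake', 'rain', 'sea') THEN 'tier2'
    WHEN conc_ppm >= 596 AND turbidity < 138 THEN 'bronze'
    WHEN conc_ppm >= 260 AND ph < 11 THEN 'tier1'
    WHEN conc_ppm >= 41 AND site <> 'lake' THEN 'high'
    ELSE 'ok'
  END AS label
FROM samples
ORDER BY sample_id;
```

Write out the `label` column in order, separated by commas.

sample_id=7: conc_ppm >= 704 OR site IN ('lake', 'rain', 'sea') → tier2
sample_id=8: conc_ppm >= 704 OR site IN ('lake', 'rain', 'sea') → tier2
sample_id=9: conc_ppm >= 704 OR site IN ('lake', 'rain', 'sea') → tier2
sample_id=10: conc_ppm >= 704 OR site IN ('lake', 'rain', 'sea') → tier2
sample_id=11: conc_ppm >= 704 OR site IN ('lake', 'rain', 'sea') → tier2
sample_id=12: conc_ppm >= 704 OR site IN ('lake', 'rain', 'sea') → tier2
sample_id=13: conc_ppm >= 41 AND site <> 'lake' → high
sample_id=14: conc_ppm >= 704 OR site IN ('lake', 'rain', 'sea') → tier2
sample_id=15: conc_ppm >= 704 OR site IN ('lake', 'rain', 'sea') → tier2
sample_id=16: conc_ppm >= 260 AND ph < 11 → tier1

tier2, tier2, tier2, tier2, tier2, tier2, high, tier2, tier2, tier1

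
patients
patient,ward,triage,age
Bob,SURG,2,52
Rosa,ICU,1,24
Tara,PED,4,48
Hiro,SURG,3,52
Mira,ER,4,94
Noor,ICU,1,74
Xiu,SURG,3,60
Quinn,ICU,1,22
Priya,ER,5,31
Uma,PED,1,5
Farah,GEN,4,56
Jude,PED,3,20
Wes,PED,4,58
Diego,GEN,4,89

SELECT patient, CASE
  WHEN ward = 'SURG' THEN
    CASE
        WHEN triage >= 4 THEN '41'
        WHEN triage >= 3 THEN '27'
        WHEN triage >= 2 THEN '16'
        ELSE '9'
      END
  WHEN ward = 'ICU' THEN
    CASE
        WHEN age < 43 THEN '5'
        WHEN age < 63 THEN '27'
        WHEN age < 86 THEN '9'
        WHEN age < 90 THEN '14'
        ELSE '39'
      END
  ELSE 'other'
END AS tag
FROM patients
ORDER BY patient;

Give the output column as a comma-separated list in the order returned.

patient=Bob: ward='SURG' → inner[triage >= 2] → 16
patient=Diego: ward='GEN' → outer ELSE → other
patient=Farah: ward='GEN' → outer ELSE → other
patient=Hiro: ward='SURG' → inner[triage >= 3] → 27
patient=Jude: ward='PED' → outer ELSE → other
patient=Mira: ward='ER' → outer ELSE → other
patient=Noor: ward='ICU' → inner[age < 86] → 9
patient=Priya: ward='ER' → outer ELSE → other
patient=Quinn: ward='ICU' → inner[age < 43] → 5
patient=Rosa: ward='ICU' → inner[age < 43] → 5
patient=Tara: ward='PED' → outer ELSE → other
patient=Uma: ward='PED' → outer ELSE → other
patient=Wes: ward='PED' → outer ELSE → other
patient=Xiu: ward='SURG' → inner[triage >= 3] → 27

16, other, other, 27, other, other, 9, other, 5, 5, other, other, other, 27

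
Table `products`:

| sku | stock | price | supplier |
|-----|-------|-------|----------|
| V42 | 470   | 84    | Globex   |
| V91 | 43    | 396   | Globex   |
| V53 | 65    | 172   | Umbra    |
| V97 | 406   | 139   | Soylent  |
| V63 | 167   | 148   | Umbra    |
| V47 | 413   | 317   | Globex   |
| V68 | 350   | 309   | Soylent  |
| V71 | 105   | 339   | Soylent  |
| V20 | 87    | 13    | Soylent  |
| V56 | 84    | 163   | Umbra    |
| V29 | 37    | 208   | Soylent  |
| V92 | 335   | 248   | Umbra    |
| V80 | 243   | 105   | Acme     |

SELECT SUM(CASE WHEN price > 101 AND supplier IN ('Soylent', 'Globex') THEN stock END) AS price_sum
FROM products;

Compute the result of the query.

1354

sku=V42: ✗
sku=V91: ✓ → 43
sku=V53: ✗
sku=V97: ✓ → 406
sku=V63: ✗
sku=V47: ✓ → 413
sku=V68: ✓ → 350
sku=V71: ✓ → 105
sku=V20: ✗
sku=V56: ✗
sku=V29: ✓ → 37
sku=V92: ✗
sku=V80: ✗
price_sum = 43 + 406 + 413 + 350 + 105 + 37 = 1354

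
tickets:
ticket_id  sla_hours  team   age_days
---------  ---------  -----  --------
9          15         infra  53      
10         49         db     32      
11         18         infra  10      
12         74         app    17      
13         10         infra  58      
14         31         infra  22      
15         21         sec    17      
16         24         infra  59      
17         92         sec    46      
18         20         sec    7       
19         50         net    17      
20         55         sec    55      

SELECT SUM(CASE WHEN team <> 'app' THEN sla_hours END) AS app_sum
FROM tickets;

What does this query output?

ticket_id=9: ✓ → 15
ticket_id=10: ✓ → 49
ticket_id=11: ✓ → 18
ticket_id=12: ✗
ticket_id=13: ✓ → 10
ticket_id=14: ✓ → 31
ticket_id=15: ✓ → 21
ticket_id=16: ✓ → 24
ticket_id=17: ✓ → 92
ticket_id=18: ✓ → 20
ticket_id=19: ✓ → 50
ticket_id=20: ✓ → 55
app_sum = 15 + 49 + 18 + 10 + 31 + 21 + 24 + 92 + 20 + 50 + 55 = 385

385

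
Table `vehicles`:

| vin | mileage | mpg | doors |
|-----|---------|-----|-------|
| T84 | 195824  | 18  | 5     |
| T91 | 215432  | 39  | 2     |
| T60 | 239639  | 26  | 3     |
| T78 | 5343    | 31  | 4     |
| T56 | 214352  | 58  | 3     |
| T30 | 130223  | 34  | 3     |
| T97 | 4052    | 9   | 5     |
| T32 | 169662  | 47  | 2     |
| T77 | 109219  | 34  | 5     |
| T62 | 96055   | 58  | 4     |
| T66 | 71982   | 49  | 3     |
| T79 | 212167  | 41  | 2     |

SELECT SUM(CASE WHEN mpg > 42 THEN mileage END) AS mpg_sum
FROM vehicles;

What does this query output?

552051

vin=T84: ✗
vin=T91: ✗
vin=T60: ✗
vin=T78: ✗
vin=T56: ✓ → 214352
vin=T30: ✗
vin=T97: ✗
vin=T32: ✓ → 169662
vin=T77: ✗
vin=T62: ✓ → 96055
vin=T66: ✓ → 71982
vin=T79: ✗
mpg_sum = 214352 + 169662 + 96055 + 71982 = 552051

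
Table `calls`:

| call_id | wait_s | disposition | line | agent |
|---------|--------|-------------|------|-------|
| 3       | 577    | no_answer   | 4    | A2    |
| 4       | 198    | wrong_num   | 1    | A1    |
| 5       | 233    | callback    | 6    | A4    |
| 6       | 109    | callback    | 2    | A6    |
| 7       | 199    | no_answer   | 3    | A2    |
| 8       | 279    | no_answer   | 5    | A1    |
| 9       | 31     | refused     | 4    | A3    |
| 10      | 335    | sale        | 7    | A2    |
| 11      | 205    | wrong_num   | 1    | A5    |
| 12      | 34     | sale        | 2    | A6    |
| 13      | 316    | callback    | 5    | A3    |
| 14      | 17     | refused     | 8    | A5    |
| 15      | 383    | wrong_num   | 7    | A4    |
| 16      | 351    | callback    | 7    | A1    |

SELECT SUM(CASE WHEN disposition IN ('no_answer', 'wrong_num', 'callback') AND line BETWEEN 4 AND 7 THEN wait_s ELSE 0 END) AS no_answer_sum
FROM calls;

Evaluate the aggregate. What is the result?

2139

call_id=3: ✓ → 577
call_id=4: ✗
call_id=5: ✓ → 233
call_id=6: ✗
call_id=7: ✗
call_id=8: ✓ → 279
call_id=9: ✗
call_id=10: ✗
call_id=11: ✗
call_id=12: ✗
call_id=13: ✓ → 316
call_id=14: ✗
call_id=15: ✓ → 383
call_id=16: ✓ → 351
no_answer_sum = 577 + 233 + 279 + 316 + 383 + 351 = 2139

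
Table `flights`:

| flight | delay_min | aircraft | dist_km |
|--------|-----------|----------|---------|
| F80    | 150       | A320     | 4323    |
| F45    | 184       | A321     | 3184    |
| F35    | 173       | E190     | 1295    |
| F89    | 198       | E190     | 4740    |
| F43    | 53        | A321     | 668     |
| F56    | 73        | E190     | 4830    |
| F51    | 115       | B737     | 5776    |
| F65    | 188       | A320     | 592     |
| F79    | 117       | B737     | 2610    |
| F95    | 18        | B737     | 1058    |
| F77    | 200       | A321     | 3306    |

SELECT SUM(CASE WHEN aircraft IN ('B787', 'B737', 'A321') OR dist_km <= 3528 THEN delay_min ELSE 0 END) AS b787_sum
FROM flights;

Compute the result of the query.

flight=F80: ✗
flight=F45: ✓ → 184
flight=F35: ✓ → 173
flight=F89: ✗
flight=F43: ✓ → 53
flight=F56: ✗
flight=F51: ✓ → 115
flight=F65: ✓ → 188
flight=F79: ✓ → 117
flight=F95: ✓ → 18
flight=F77: ✓ → 200
b787_sum = 184 + 173 + 53 + 115 + 188 + 117 + 18 + 200 = 1048

1048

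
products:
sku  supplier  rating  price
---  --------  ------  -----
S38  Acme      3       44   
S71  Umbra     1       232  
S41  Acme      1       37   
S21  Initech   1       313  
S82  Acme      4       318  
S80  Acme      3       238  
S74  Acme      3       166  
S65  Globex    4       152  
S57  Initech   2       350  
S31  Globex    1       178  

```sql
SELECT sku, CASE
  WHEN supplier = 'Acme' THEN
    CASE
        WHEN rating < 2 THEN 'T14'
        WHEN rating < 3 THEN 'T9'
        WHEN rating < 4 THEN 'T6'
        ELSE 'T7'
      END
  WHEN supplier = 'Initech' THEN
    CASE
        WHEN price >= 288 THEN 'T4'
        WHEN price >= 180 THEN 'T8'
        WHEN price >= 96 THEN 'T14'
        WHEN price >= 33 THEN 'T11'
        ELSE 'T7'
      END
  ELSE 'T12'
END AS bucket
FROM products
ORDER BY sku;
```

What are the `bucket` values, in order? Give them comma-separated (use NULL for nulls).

T4, T12, T6, T14, T4, T12, T12, T6, T6, T7

sku=S21: supplier='Initech' → inner[price >= 288] → T4
sku=S31: supplier='Globex' → outer ELSE → T12
sku=S38: supplier='Acme' → inner[rating < 4] → T6
sku=S41: supplier='Acme' → inner[rating < 2] → T14
sku=S57: supplier='Initech' → inner[price >= 288] → T4
sku=S65: supplier='Globex' → outer ELSE → T12
sku=S71: supplier='Umbra' → outer ELSE → T12
sku=S74: supplier='Acme' → inner[rating < 4] → T6
sku=S80: supplier='Acme' → inner[rating < 4] → T6
sku=S82: supplier='Acme' → inner[ELSE] → T7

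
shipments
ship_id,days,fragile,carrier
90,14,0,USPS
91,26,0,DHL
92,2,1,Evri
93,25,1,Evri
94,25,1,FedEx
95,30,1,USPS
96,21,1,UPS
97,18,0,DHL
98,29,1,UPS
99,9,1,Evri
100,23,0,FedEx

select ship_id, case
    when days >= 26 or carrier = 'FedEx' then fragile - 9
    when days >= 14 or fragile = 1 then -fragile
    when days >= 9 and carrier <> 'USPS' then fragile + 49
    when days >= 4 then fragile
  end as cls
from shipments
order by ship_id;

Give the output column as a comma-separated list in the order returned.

0, -9, -1, -1, -8, -8, -1, 0, -8, -1, -9

ship_id=90: days >= 14 or fragile = 1 → 0
ship_id=91: days >= 26 or carrier = 'FedEx' → -9
ship_id=92: days >= 14 or fragile = 1 → -1
ship_id=93: days >= 14 or fragile = 1 → -1
ship_id=94: days >= 26 or carrier = 'FedEx' → -8
ship_id=95: days >= 26 or carrier = 'FedEx' → -8
ship_id=96: days >= 14 or fragile = 1 → -1
ship_id=97: days >= 14 or fragile = 1 → 0
ship_id=98: days >= 26 or carrier = 'FedEx' → -8
ship_id=99: days >= 14 or fragile = 1 → -1
ship_id=100: days >= 26 or carrier = 'FedEx' → -9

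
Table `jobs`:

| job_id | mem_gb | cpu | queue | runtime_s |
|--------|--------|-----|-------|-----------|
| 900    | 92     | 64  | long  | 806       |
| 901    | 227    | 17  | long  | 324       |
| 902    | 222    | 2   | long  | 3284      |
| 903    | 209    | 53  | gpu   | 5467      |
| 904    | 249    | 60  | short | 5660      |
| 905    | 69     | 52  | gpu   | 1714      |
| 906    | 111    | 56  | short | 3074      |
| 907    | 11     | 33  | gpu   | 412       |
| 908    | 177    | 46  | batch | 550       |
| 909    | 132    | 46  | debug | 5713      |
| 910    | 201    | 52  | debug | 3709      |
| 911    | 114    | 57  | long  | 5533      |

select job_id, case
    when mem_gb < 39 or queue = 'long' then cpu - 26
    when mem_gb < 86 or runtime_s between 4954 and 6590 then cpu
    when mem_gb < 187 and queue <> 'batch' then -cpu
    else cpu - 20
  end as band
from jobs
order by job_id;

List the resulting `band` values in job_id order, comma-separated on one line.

38, -9, -24, 53, 60, 52, -56, 7, 26, 46, 32, 31

job_id=900: mem_gb < 39 or queue = 'long' → 38
job_id=901: mem_gb < 39 or queue = 'long' → -9
job_id=902: mem_gb < 39 or queue = 'long' → -24
job_id=903: mem_gb < 86 or runtime_s between 4954 and 6590 → 53
job_id=904: mem_gb < 86 or runtime_s between 4954 and 6590 → 60
job_id=905: mem_gb < 86 or runtime_s between 4954 and 6590 → 52
job_id=906: mem_gb < 187 and queue <> 'batch' → -56
job_id=907: mem_gb < 39 or queue = 'long' → 7
job_id=908: ELSE → 26
job_id=909: mem_gb < 86 or runtime_s between 4954 and 6590 → 46
job_id=910: ELSE → 32
job_id=911: mem_gb < 39 or queue = 'long' → 31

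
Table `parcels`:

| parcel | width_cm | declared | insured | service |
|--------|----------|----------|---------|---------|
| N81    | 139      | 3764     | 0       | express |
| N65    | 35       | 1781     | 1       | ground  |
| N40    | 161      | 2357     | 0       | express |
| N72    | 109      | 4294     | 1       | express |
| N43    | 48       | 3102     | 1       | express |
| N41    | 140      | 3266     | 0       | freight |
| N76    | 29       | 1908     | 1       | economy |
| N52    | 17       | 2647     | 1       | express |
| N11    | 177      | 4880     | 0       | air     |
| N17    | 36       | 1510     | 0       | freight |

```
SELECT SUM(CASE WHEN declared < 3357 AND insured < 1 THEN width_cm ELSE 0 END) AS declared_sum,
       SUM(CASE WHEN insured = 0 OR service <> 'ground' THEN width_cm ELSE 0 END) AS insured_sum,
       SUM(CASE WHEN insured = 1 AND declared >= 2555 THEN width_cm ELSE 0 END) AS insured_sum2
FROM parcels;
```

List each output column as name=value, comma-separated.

declared_sum=337, insured_sum=856, insured_sum2=174

[declared_sum: declared < 3357 AND insured < 1]
parcel=N81: ✗
parcel=N65: ✗
parcel=N40: ✓ → 161
parcel=N72: ✗
parcel=N43: ✗
parcel=N41: ✓ → 140
parcel=N76: ✗
parcel=N52: ✗
parcel=N11: ✗
parcel=N17: ✓ → 36
declared_sum = 161 + 140 + 36 = 337
—
[insured_sum: insured = 0 OR service <> 'ground']
parcel=N81: ✓ → 139
parcel=N65: ✗
parcel=N40: ✓ → 161
parcel=N72: ✓ → 109
parcel=N43: ✓ → 48
parcel=N41: ✓ → 140
parcel=N76: ✓ → 29
parcel=N52: ✓ → 17
parcel=N11: ✓ → 177
parcel=N17: ✓ → 36
insured_sum = 139 + 161 + 109 + 48 + 140 + 29 + 17 + 177 + 36 = 856
—
[insured_sum2: insured = 1 AND declared >= 2555]
parcel=N81: ✗
parcel=N65: ✗
parcel=N40: ✗
parcel=N72: ✓ → 109
parcel=N43: ✓ → 48
parcel=N41: ✗
parcel=N76: ✗
parcel=N52: ✓ → 17
parcel=N11: ✗
parcel=N17: ✗
insured_sum2 = 109 + 48 + 17 = 174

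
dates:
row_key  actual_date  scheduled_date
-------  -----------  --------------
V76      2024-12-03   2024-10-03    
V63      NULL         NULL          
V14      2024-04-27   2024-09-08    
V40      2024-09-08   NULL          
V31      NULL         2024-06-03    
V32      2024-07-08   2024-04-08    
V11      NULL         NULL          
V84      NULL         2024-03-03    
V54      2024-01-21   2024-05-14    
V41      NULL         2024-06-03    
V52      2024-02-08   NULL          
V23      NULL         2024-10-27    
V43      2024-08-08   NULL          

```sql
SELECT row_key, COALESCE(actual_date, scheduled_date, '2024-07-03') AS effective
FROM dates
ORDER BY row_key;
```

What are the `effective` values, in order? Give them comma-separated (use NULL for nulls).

row_key=V11: actual_date=NULL, scheduled_date=NULL, → literal 2024-07-03 → 2024-07-03
row_key=V14: actual_date=2024-04-27 → 2024-04-27
row_key=V23: actual_date=NULL, scheduled_date=2024-10-27 → 2024-10-27
row_key=V31: actual_date=NULL, scheduled_date=2024-06-03 → 2024-06-03
row_key=V32: actual_date=2024-07-08 → 2024-07-08
row_key=V40: actual_date=2024-09-08 → 2024-09-08
row_key=V41: actual_date=NULL, scheduled_date=2024-06-03 → 2024-06-03
row_key=V43: actual_date=2024-08-08 → 2024-08-08
row_key=V52: actual_date=2024-02-08 → 2024-02-08
row_key=V54: actual_date=2024-01-21 → 2024-01-21
row_key=V63: actual_date=NULL, scheduled_date=NULL, → literal 2024-07-03 → 2024-07-03
row_key=V76: actual_date=2024-12-03 → 2024-12-03
row_key=V84: actual_date=NULL, scheduled_date=2024-03-03 → 2024-03-03

2024-07-03, 2024-04-27, 2024-10-27, 2024-06-03, 2024-07-08, 2024-09-08, 2024-06-03, 2024-08-08, 2024-02-08, 2024-01-21, 2024-07-03, 2024-12-03, 2024-03-03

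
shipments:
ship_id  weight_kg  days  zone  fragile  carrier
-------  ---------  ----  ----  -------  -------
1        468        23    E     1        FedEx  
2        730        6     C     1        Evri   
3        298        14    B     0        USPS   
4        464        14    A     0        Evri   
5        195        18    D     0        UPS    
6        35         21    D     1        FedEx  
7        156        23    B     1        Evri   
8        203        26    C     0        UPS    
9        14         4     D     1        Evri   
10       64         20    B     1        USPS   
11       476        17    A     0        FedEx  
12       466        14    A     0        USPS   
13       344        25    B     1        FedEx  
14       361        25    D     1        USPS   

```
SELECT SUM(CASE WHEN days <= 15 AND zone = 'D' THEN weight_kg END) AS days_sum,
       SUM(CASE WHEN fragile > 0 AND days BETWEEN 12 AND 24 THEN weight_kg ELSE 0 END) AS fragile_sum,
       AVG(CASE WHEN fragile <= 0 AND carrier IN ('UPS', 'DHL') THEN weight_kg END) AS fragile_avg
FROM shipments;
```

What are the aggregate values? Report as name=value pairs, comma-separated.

days_sum=14, fragile_sum=723, fragile_avg=199

[days_sum: days <= 15 AND zone = 'D']
ship_id=1: ✗
ship_id=2: ✗
ship_id=3: ✗
ship_id=4: ✗
ship_id=5: ✗
ship_id=6: ✗
ship_id=7: ✗
ship_id=8: ✗
ship_id=9: ✓ → 14
ship_id=10: ✗
ship_id=11: ✗
ship_id=12: ✗
ship_id=13: ✗
ship_id=14: ✗
days_sum = 14
—
[fragile_sum: fragile > 0 AND days BETWEEN 12 AND 24]
ship_id=1: ✓ → 468
ship_id=2: ✗
ship_id=3: ✗
ship_id=4: ✗
ship_id=5: ✗
ship_id=6: ✓ → 35
ship_id=7: ✓ → 156
ship_id=8: ✗
ship_id=9: ✗
ship_id=10: ✓ → 64
ship_id=11: ✗
ship_id=12: ✗
ship_id=13: ✗
ship_id=14: ✗
fragile_sum = 468 + 35 + 156 + 64 = 723
—
[fragile_avg: fragile <= 0 AND carrier IN ('UPS', 'DHL')]
ship_id=1: ✗
ship_id=2: ✗
ship_id=3: ✗
ship_id=4: ✗
ship_id=5: ✓ → 195
ship_id=6: ✗
ship_id=7: ✗
ship_id=8: ✓ → 203
ship_id=9: ✗
ship_id=10: ✗
ship_id=11: ✗
ship_id=12: ✗
ship_id=13: ✗
ship_id=14: ✗
fragile_avg = (195 + 203) / 2 = 199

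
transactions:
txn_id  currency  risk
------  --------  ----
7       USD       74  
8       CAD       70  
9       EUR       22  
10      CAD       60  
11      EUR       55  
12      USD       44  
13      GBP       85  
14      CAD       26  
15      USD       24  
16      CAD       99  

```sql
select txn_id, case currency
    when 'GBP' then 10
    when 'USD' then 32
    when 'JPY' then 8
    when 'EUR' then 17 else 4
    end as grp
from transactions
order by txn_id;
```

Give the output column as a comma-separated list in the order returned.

txn_id=7: currency='USD' → 32
txn_id=8: ELSE → 4
txn_id=9: currency='EUR' → 17
txn_id=10: ELSE → 4
txn_id=11: currency='EUR' → 17
txn_id=12: currency='USD' → 32
txn_id=13: currency='GBP' → 10
txn_id=14: ELSE → 4
txn_id=15: currency='USD' → 32
txn_id=16: ELSE → 4

32, 4, 17, 4, 17, 32, 10, 4, 32, 4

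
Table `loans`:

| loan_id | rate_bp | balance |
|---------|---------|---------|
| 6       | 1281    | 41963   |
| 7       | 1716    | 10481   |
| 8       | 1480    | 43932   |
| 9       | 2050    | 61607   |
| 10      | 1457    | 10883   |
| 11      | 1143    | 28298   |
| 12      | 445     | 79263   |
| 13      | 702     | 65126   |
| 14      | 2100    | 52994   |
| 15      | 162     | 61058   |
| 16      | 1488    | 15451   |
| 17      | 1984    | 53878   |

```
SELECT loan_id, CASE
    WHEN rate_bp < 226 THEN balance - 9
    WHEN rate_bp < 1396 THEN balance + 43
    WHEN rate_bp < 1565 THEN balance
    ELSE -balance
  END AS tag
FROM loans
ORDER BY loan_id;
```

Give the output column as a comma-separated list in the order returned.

loan_id=6: rate_bp < 1396 → 42006
loan_id=7: ELSE → -10481
loan_id=8: rate_bp < 1565 → 43932
loan_id=9: ELSE → -61607
loan_id=10: rate_bp < 1565 → 10883
loan_id=11: rate_bp < 1396 → 28341
loan_id=12: rate_bp < 1396 → 79306
loan_id=13: rate_bp < 1396 → 65169
loan_id=14: ELSE → -52994
loan_id=15: rate_bp < 226 → 61049
loan_id=16: rate_bp < 1565 → 15451
loan_id=17: ELSE → -53878

42006, -10481, 43932, -61607, 10883, 28341, 79306, 65169, -52994, 61049, 15451, -53878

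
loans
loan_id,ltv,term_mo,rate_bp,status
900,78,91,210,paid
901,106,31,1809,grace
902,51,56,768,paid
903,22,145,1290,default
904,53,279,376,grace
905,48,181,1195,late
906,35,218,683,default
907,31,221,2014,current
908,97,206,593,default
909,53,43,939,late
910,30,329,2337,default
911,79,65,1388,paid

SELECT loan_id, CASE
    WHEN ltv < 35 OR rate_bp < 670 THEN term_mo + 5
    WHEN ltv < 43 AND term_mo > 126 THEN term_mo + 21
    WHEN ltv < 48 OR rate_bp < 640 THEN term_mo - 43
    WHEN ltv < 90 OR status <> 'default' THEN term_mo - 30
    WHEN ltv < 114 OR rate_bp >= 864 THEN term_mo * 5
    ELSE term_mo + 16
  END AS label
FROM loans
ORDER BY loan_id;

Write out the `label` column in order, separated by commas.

loan_id=900: ltv < 35 OR rate_bp < 670 → 96
loan_id=901: ltv < 90 OR status <> 'default' → 1
loan_id=902: ltv < 90 OR status <> 'default' → 26
loan_id=903: ltv < 35 OR rate_bp < 670 → 150
loan_id=904: ltv < 35 OR rate_bp < 670 → 284
loan_id=905: ltv < 90 OR status <> 'default' → 151
loan_id=906: ltv < 43 AND term_mo > 126 → 239
loan_id=907: ltv < 35 OR rate_bp < 670 → 226
loan_id=908: ltv < 35 OR rate_bp < 670 → 211
loan_id=909: ltv < 90 OR status <> 'default' → 13
loan_id=910: ltv < 35 OR rate_bp < 670 → 334
loan_id=911: ltv < 90 OR status <> 'default' → 35

96, 1, 26, 150, 284, 151, 239, 226, 211, 13, 334, 35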